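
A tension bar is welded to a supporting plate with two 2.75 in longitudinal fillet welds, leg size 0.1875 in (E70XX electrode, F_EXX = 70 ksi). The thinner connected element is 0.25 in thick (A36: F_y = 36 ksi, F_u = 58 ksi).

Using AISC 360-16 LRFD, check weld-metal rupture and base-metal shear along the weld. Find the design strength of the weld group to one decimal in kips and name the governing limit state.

23.0 kips (weld metal governs)

Weld metal: throat = 0.707×0.1875 = 0.13256 in, L = 2×2.75 = 5.5 in. φR_n = 0.75 × 0.6 × 70 × 0.13256 × 5.5 = 23.0 kips.
Base metal shear (0.25 in plate): yield φR_n = 1.0×0.6×36×0.25×5.5 = 29.7 kips; rupture φR_n = 0.75×0.6×58×0.25×5.5 = 35.9 kips; take 29.7 kips (yield).
Governing: min(23.0, 29.7) = 23.0 kips → weld metal.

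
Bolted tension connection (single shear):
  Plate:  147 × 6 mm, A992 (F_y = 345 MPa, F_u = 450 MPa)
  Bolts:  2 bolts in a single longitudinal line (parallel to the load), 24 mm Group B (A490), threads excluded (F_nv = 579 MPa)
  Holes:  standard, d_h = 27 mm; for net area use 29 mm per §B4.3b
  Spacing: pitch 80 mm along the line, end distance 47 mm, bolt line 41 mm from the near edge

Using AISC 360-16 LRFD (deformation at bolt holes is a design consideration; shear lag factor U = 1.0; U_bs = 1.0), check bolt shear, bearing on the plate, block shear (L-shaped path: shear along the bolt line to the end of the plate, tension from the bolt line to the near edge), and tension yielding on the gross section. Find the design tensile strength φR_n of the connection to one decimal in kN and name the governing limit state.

Bolt shear: A_b = π(24)²/4 = 452.39 mm². φR_n = 0.75 × 579 × 452.39 × 2 × 1 = 392.9 kN.
Bearing (6 mm plate, F_u = 450 MPa): end bolts L_c = 47 − 27/2 = 33.5, R_n = min(1.2×33.5×6×450, 2.4×24×6×450) = 108.54 kN/bolt; interior L_c = 80 − 27 = 53, R_n = 155.52 kN/bolt. φR_n = 0.75 × (1×108.54 + 1×155.52) = 198.0 kN.
Block shear: shear path 1×[47+1×80] = 1×127 mm, A_gv = 762, A_nv = 1×(127 − 1.5×29)×6 = 501 mm²; tension to near edge: (41 − 0.5×29)×6 = 159 mm². R_n = min(0.6×450×501, 0.6×345×762) + 1.0×450×159 = min(135.27, 157.73) + 71.55 = 206.82 kN. φR_n = 0.75 × 206.82 = 155.1 kN.
Tension yield (gross): A_g = 147×6 = 882 mm². φR_n = 0.90 × 345 × 882 = 273.9 kN.
Governing: min(392.9, 198.0, 155.1, 273.9) = 155.1 kN → block shear.

155.1 kN (block shear governs)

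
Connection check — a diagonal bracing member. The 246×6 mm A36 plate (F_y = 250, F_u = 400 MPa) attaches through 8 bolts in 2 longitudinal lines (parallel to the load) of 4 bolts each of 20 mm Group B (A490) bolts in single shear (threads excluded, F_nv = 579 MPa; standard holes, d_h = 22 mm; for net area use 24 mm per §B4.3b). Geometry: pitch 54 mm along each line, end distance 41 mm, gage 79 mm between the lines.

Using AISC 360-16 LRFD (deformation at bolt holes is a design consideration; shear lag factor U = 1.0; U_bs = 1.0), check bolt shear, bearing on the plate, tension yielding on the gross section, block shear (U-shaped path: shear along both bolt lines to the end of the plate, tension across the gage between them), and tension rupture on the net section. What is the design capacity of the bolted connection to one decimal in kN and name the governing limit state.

Bolt shear: A_b = π(20)²/4 = 314.16 mm². φR_n = 0.75 × 579 × 314.16 × 8 × 1 = 1091.4 kN.
Bearing (6 mm plate, F_u = 400 MPa): end bolts L_c = 41 − 22/2 = 30, R_n = min(1.2×30×6×400, 2.4×20×6×400) = 86.4 kN/bolt; interior L_c = 54 − 22 = 32, R_n = 92.16 kN/bolt. φR_n = 0.75 × (2×86.4 + 6×92.16) = 544.3 kN.
Tension yield (gross): A_g = 246×6 = 1476 mm². φR_n = 0.90 × 250 × 1476 = 332.1 kN.
Block shear: shear path 2×[41+3×54] = 2×203 mm, A_gv = 2436, A_nv = 2×(203 − 3.5×24)×6 = 1428 mm²; tension across gage: (79 − 1×24)×6 = 330 mm². R_n = min(0.6×400×1428, 0.6×250×2436) + 1.0×400×330 = min(342.72, 365.4) + 132 = 474.72 kN. φR_n = 0.75 × 474.72 = 356.0 kN.
Tension rupture (net): A_n = (246 − 2×24)×6 = 1188 mm² (U = 1.0, A_e = A_n). φR_n = 0.75 × 400 × 1188 = 356.4 kN.
Governing: min(1091.4, 544.3, 332.1, 356.0, 356.4) = 332.1 kN → gross-section yield.

332.1 kN (gross-section yield governs)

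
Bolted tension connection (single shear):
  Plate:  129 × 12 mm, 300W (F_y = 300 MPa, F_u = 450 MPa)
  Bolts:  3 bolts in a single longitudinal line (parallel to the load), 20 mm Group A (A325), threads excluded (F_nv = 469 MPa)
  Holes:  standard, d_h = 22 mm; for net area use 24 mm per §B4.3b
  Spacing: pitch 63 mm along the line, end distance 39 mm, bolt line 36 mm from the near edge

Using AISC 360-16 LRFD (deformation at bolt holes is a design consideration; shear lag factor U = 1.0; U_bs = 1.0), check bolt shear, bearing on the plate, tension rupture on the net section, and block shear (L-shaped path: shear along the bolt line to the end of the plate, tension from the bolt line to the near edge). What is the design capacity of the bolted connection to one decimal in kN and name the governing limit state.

331.5 kN (bolt shear governs)

Bolt shear: A_b = π(20)²/4 = 314.16 mm². φR_n = 0.75 × 469 × 314.16 × 3 × 1 = 331.5 kN.
Bearing (12 mm plate, F_u = 450 MPa): end bolts L_c = 39 − 22/2 = 28, R_n = min(1.2×28×12×450, 2.4×20×12×450) = 181.44 kN/bolt; interior L_c = 63 − 22 = 41, R_n = 259.2 kN/bolt. φR_n = 0.75 × (1×181.44 + 2×259.2) = 524.9 kN.
Tension rupture (net): A_n = (129 − 1×24)×12 = 1260 mm² (U = 1.0, A_e = A_n). φR_n = 0.75 × 450 × 1260 = 425.3 kN.
Block shear: shear path 1×[39+2×63] = 1×165 mm, A_gv = 1980, A_nv = 1×(165 − 2.5×24)×12 = 1260 mm²; tension to near edge: (36 − 0.5×24)×12 = 288 mm². R_n = min(0.6×450×1260, 0.6×300×1980) + 1.0×450×288 = min(340.2, 356.4) + 129.6 = 469.8 kN. φR_n = 0.75 × 469.8 = 352.4 kN.
Governing: min(331.5, 524.9, 425.3, 352.4) = 331.5 kN → bolt shear.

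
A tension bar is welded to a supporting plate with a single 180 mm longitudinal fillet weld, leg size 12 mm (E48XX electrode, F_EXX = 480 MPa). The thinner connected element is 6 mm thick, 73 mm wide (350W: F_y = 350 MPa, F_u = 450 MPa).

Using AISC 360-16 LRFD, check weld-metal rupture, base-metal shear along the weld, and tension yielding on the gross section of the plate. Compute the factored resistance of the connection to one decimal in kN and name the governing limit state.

138.0 kN (gross-section yield governs)

Weld metal: throat = 0.707×12 = 8.484 mm, L = 180 mm. φR_n = 0.75 × 0.6 × 480 × 8.484 × 180 = 329.9 kN.
Base metal shear (6 mm plate): yield φR_n = 1.0×0.6×350×6×180 = 226.8 kN; rupture φR_n = 0.75×0.6×450×6×180 = 218.7 kN; take 218.7 kN (rupture).
Tension yield (gross): A_g = 73×6 = 438 mm². φR_n = 0.90 × 350 × 438 = 138.0 kN.
Governing: min(329.9, 218.7, 138.0) = 138.0 kN → gross-section yield.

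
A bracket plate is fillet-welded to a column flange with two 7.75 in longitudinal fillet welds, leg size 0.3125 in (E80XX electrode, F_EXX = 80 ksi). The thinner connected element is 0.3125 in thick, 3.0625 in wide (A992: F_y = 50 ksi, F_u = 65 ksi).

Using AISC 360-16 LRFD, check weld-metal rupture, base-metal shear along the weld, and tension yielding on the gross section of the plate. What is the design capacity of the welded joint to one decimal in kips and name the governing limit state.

43.1 kips (gross-section yield governs)

Weld metal: throat = 0.707×0.3125 = 0.22094 in, L = 2×7.75 = 15.5 in. φR_n = 0.75 × 0.6 × 80 × 0.22094 × 15.5 = 123.3 kips.
Base metal shear (0.3125 in plate): yield φR_n = 1.0×0.6×50×0.3125×15.5 = 145.3 kips; rupture φR_n = 0.75×0.6×65×0.3125×15.5 = 141.7 kips; take 141.7 kips (rupture).
Tension yield (gross): A_g = 3.0625×0.3125 = 0.95703 in². φR_n = 0.90 × 50 × 0.95703 = 43.1 kips.
Governing: min(123.3, 141.7, 43.1) = 43.1 kips → gross-section yield.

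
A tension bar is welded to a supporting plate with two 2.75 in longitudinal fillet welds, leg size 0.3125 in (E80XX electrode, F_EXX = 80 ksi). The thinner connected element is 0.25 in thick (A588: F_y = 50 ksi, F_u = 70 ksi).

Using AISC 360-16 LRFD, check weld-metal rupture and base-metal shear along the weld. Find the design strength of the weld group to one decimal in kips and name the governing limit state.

Weld metal: throat = 0.707×0.3125 = 0.22094 in, L = 2×2.75 = 5.5 in. φR_n = 0.75 × 0.6 × 80 × 0.22094 × 5.5 = 43.7 kips.
Base metal shear (0.25 in plate): yield φR_n = 1.0×0.6×50×0.25×5.5 = 41.3 kips; rupture φR_n = 0.75×0.6×70×0.25×5.5 = 43.3 kips; take 41.3 kips (yield).
Governing: min(43.7, 41.3) = 41.3 kips → base-metal shear.

41.3 kips (base-metal shear governs)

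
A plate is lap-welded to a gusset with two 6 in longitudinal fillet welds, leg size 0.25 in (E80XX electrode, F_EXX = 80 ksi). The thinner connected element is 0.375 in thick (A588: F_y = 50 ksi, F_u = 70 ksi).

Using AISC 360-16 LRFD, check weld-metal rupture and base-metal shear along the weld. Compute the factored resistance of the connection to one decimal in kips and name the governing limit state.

76.4 kips (weld metal governs)

Weld metal: throat = 0.707×0.25 = 0.17675 in, L = 2×6 = 12 in. φR_n = 0.75 × 0.6 × 80 × 0.17675 × 12 = 76.4 kips.
Base metal shear (0.375 in plate): yield φR_n = 1.0×0.6×50×0.375×12 = 135.0 kips; rupture φR_n = 0.75×0.6×70×0.375×12 = 141.8 kips; take 135.0 kips (yield).
Governing: min(76.4, 135.0) = 76.4 kips → weld metal.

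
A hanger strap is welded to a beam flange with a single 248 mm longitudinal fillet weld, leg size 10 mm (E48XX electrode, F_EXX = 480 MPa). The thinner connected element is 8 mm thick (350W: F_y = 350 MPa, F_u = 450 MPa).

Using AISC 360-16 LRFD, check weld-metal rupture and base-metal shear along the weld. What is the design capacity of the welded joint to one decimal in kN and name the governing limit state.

378.7 kN (weld metal governs)

Weld metal: throat = 0.707×10 = 7.07 mm, L = 248 mm. φR_n = 0.75 × 0.6 × 480 × 7.07 × 248 = 378.7 kN.
Base metal shear (8 mm plate): yield φR_n = 1.0×0.6×350×8×248 = 416.6 kN; rupture φR_n = 0.75×0.6×450×8×248 = 401.8 kN; take 401.8 kN (rupture).
Governing: min(378.7, 401.8) = 378.7 kN → weld metal.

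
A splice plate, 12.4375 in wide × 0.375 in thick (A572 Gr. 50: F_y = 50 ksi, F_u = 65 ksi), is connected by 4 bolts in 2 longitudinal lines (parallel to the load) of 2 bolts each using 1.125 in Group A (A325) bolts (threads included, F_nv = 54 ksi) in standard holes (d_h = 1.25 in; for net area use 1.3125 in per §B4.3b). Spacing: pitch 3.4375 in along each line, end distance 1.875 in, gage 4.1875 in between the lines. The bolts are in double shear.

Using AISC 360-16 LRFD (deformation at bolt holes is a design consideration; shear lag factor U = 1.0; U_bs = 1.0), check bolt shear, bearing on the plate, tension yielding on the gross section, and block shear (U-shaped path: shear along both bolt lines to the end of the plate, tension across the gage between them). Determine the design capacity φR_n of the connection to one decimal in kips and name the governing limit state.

125.9 kips (block shear governs)

Bolt shear: A_b = π(1.125)²/4 = 0.99402 in². φR_n = 0.75 × 54 × 0.99402 × 4 × 2 = 322.1 kips.
Bearing (0.375 in plate, F_u = 65 ksi): end bolts L_c = 1.875 − 1.25/2 = 1.25, R_n = min(1.2×1.25×0.375×65, 2.4×1.125×0.375×65) = 36.563 kips/bolt; interior L_c = 3.4375 − 1.25 = 2.1875, R_n = 63.984 kips/bolt. φR_n = 0.75 × (2×36.563 + 2×63.984) = 150.8 kips.
Tension yield (gross): A_g = 12.4375×0.375 = 4.6641 in². φR_n = 0.90 × 50 × 4.6641 = 209.9 kips.
Block shear: shear path 2×[1.875+1×3.4375] = 2×5.3125 in, A_gv = 3.9844, A_nv = 2×(5.3125 − 1.5×1.3125)×0.375 = 2.5078 in²; tension across gage: (4.1875 − 1×1.3125)×0.375 = 1.0781 in². R_n = min(0.6×65×2.5078, 0.6×50×3.9844) + 1.0×65×1.0781 = min(97.804, 119.53) + 70.077 = 167.88 kips. φR_n = 0.75 × 167.88 = 125.9 kips.
Governing: min(322.1, 150.8, 209.9, 125.9) = 125.9 kips → block shear.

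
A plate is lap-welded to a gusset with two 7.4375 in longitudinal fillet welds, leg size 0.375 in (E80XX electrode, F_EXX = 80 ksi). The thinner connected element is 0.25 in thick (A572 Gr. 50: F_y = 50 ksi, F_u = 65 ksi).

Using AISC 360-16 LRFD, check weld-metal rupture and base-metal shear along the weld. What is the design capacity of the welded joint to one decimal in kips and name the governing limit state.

Weld metal: throat = 0.707×0.375 = 0.26513 in, L = 2×7.4375 = 14.875 in. φR_n = 0.75 × 0.6 × 80 × 0.26513 × 14.875 = 142.0 kips.
Base metal shear (0.25 in plate): yield φR_n = 1.0×0.6×50×0.25×14.875 = 111.6 kips; rupture φR_n = 0.75×0.6×65×0.25×14.875 = 108.8 kips; take 108.8 kips (rupture).
Governing: min(142.0, 108.8) = 108.8 kips → base-metal shear.

108.8 kips (base-metal shear governs)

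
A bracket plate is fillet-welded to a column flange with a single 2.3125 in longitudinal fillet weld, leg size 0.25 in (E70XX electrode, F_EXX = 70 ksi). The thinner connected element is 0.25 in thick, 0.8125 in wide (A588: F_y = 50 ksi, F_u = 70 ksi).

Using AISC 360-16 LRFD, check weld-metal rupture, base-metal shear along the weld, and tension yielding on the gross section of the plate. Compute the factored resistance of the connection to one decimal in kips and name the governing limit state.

Weld metal: throat = 0.707×0.25 = 0.17675 in, L = 2.3125 in. φR_n = 0.75 × 0.6 × 70 × 0.17675 × 2.3125 = 12.9 kips.
Base metal shear (0.25 in plate): yield φR_n = 1.0×0.6×50×0.25×2.3125 = 17.3 kips; rupture φR_n = 0.75×0.6×70×0.25×2.3125 = 18.2 kips; take 17.3 kips (yield).
Tension yield (gross): A_g = 0.8125×0.25 = 0.20313 in². φR_n = 0.90 × 50 × 0.20313 = 9.1 kips.
Governing: min(12.9, 17.3, 9.1) = 9.1 kips → gross-section yield.

9.1 kips (gross-section yield governs)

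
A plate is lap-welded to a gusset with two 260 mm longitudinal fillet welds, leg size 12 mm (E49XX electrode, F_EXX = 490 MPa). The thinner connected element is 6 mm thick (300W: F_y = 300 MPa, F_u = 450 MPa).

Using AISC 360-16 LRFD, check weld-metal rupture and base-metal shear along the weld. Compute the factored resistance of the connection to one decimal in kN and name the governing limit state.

561.6 kN (base-metal shear governs)

Weld metal: throat = 0.707×12 = 8.484 mm, L = 2×260 = 520 mm. φR_n = 0.75 × 0.6 × 490 × 8.484 × 520 = 972.8 kN.
Base metal shear (6 mm plate): yield φR_n = 1.0×0.6×300×6×520 = 561.6 kN; rupture φR_n = 0.75×0.6×450×6×520 = 631.8 kN; take 561.6 kN (yield).
Governing: min(972.8, 561.6) = 561.6 kN → base-metal shear.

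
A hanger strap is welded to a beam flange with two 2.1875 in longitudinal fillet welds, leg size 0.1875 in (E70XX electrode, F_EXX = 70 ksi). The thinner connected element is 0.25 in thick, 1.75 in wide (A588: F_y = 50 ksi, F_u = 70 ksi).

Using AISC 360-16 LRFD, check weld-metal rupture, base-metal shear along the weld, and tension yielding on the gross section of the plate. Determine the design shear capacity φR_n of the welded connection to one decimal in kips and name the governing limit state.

Weld metal: throat = 0.707×0.1875 = 0.13256 in, L = 2×2.1875 = 4.375 in. φR_n = 0.75 × 0.6 × 70 × 0.13256 × 4.375 = 18.3 kips.
Base metal shear (0.25 in plate): yield φR_n = 1.0×0.6×50×0.25×4.375 = 32.8 kips; rupture φR_n = 0.75×0.6×70×0.25×4.375 = 34.5 kips; take 32.8 kips (yield).
Tension yield (gross): A_g = 1.75×0.25 = 0.4375 in². φR_n = 0.90 × 50 × 0.4375 = 19.7 kips.
Governing: min(18.3, 32.8, 19.7) = 18.3 kips → weld metal.

18.3 kips (weld metal governs)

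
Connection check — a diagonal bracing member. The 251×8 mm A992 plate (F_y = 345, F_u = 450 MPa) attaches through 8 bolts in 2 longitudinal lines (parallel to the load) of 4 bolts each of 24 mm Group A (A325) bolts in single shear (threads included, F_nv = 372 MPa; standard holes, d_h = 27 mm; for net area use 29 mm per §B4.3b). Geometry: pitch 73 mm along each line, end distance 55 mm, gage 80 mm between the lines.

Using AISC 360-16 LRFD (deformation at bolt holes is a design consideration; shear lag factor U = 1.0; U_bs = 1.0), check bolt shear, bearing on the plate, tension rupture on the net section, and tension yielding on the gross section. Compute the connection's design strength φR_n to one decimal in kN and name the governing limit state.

521.1 kN (net-section rupture governs)

Bolt shear: A_b = π(24)²/4 = 452.39 mm². φR_n = 0.75 × 372 × 452.39 × 8 × 1 = 1009.7 kN.
Bearing (8 mm plate, F_u = 450 MPa): end bolts L_c = 55 − 27/2 = 41.5, R_n = min(1.2×41.5×8×450, 2.4×24×8×450) = 179.28 kN/bolt; interior L_c = 73 − 27 = 46, R_n = 198.72 kN/bolt. φR_n = 0.75 × (2×179.28 + 6×198.72) = 1163.2 kN.
Tension rupture (net): A_n = (251 − 2×29)×8 = 1544 mm² (U = 1.0, A_e = A_n). φR_n = 0.75 × 450 × 1544 = 521.1 kN.
Tension yield (gross): A_g = 251×8 = 2008 mm². φR_n = 0.90 × 345 × 2008 = 623.5 kN.
Governing: min(1009.7, 1163.2, 521.1, 623.5) = 521.1 kN → net-section rupture.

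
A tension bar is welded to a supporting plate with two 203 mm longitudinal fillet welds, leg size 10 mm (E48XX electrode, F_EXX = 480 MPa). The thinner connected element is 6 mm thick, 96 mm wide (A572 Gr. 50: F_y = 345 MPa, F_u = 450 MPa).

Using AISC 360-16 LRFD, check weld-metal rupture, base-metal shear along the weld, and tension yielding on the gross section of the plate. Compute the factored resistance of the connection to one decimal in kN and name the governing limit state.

178.8 kN (gross-section yield governs)

Weld metal: throat = 0.707×10 = 7.07 mm, L = 2×203 = 406 mm. φR_n = 0.75 × 0.6 × 480 × 7.07 × 406 = 620.0 kN.
Base metal shear (6 mm plate): yield φR_n = 1.0×0.6×345×6×406 = 504.3 kN; rupture φR_n = 0.75×0.6×450×6×406 = 493.3 kN; take 493.3 kN (rupture).
Tension yield (gross): A_g = 96×6 = 576 mm². φR_n = 0.90 × 345 × 576 = 178.8 kN.
Governing: min(620.0, 493.3, 178.8) = 178.8 kN → gross-section yield.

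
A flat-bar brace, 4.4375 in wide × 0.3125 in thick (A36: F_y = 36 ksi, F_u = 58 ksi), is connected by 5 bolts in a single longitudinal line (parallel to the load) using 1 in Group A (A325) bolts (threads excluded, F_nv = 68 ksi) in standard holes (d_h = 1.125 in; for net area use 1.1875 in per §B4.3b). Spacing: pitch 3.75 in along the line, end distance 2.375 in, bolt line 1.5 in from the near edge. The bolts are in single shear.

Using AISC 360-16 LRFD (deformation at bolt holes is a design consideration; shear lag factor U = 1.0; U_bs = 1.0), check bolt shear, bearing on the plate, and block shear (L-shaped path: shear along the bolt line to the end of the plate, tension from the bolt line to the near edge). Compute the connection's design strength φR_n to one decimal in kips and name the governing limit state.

Bolt shear: A_b = π(1)²/4 = 0.7854 in². φR_n = 0.75 × 68 × 0.7854 × 5 × 1 = 200.3 kips.
Bearing (0.3125 in plate, F_u = 58 ksi): end bolts L_c = 2.375 − 1.125/2 = 1.8125, R_n = min(1.2×1.8125×0.3125×58, 2.4×1×0.3125×58) = 39.422 kips/bolt; interior L_c = 3.75 − 1.125 = 2.625, R_n = 43.5 kips/bolt. φR_n = 0.75 × (1×39.422 + 4×43.5) = 160.1 kips.
Block shear: shear path 1×[2.375+4×3.75] = 1×17.375 in, A_gv = 5.4297, A_nv = 1×(17.375 − 4.5×1.1875)×0.3125 = 3.7598 in²; tension to near edge: (1.5 − 0.5×1.1875)×0.3125 = 0.2832 in². R_n = min(0.6×58×3.7598, 0.6×36×5.4297) + 1.0×58×0.2832 = min(130.84, 117.28) + 16.426 = 133.71 kips. φR_n = 0.75 × 133.71 = 100.3 kips.
Governing: min(200.3, 160.1, 100.3) = 100.3 kips → block shear.

100.3 kips (block shear governs)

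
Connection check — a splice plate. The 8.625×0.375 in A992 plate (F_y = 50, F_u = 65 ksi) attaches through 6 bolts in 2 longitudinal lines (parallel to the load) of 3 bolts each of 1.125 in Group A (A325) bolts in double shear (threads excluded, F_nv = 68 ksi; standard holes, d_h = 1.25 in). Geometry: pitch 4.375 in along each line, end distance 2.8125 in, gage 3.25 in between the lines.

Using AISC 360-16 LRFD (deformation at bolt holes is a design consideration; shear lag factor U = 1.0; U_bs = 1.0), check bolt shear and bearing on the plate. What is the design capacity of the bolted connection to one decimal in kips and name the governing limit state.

Bolt shear: A_b = π(1.125)²/4 = 0.99402 in². φR_n = 0.75 × 68 × 0.99402 × 6 × 2 = 608.3 kips.
Bearing (0.375 in plate, F_u = 65 ksi): end bolts L_c = 2.8125 − 1.25/2 = 2.1875, R_n = min(1.2×2.1875×0.375×65, 2.4×1.125×0.375×65) = 63.984 kips/bolt; interior L_c = 4.375 − 1.25 = 3.125, R_n = 65.813 kips/bolt. φR_n = 0.75 × (2×63.984 + 4×65.813) = 293.4 kips.
Governing: min(608.3, 293.4) = 293.4 kips → bearing.

293.4 kips (bearing governs)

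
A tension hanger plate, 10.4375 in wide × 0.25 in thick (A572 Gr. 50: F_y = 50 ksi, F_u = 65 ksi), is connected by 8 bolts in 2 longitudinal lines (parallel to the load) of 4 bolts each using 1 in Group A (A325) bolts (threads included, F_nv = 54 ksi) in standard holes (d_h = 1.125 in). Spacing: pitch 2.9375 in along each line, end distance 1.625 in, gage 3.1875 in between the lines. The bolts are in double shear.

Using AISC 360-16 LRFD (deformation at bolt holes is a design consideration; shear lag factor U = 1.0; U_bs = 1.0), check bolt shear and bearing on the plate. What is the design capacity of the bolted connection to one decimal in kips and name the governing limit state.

Bolt shear: A_b = π(1)²/4 = 0.7854 in². φR_n = 0.75 × 54 × 0.7854 × 8 × 2 = 508.9 kips.
Bearing (0.25 in plate, F_u = 65 ksi): end bolts L_c = 1.625 − 1.125/2 = 1.0625, R_n = min(1.2×1.0625×0.25×65, 2.4×1×0.25×65) = 20.719 kips/bolt; interior L_c = 2.9375 − 1.125 = 1.8125, R_n = 35.344 kips/bolt. φR_n = 0.75 × (2×20.719 + 6×35.344) = 190.1 kips.
Governing: min(508.9, 190.1) = 190.1 kips → bearing.

190.1 kips (bearing governs)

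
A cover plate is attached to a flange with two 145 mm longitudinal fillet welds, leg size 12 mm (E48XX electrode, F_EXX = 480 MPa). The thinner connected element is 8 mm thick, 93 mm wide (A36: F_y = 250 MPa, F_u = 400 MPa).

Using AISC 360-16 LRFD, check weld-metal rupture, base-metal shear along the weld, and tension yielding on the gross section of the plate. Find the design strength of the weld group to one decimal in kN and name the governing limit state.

Weld metal: throat = 0.707×12 = 8.484 mm, L = 2×145 = 290 mm. φR_n = 0.75 × 0.6 × 480 × 8.484 × 290 = 531.4 kN.
Base metal shear (8 mm plate): yield φR_n = 1.0×0.6×250×8×290 = 348.0 kN; rupture φR_n = 0.75×0.6×400×8×290 = 417.6 kN; take 348.0 kN (yield).
Tension yield (gross): A_g = 93×8 = 744 mm². φR_n = 0.90 × 250 × 744 = 167.4 kN.
Governing: min(531.4, 348.0, 167.4) = 167.4 kN → gross-section yield.

167.4 kN (gross-section yield governs)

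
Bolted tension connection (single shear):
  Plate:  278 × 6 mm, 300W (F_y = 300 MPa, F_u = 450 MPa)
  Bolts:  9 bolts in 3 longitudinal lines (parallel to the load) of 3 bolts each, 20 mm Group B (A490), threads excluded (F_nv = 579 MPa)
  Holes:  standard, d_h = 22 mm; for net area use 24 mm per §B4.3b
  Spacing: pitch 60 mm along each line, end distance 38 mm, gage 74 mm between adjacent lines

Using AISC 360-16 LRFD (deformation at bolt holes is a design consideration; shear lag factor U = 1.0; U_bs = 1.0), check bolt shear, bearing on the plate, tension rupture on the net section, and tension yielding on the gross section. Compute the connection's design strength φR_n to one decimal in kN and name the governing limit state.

Bolt shear: A_b = π(20)²/4 = 314.16 mm². φR_n = 0.75 × 579 × 314.16 × 9 × 1 = 1227.8 kN.
Bearing (6 mm plate, F_u = 450 MPa): end bolts L_c = 38 − 22/2 = 27, R_n = min(1.2×27×6×450, 2.4×20×6×450) = 87.48 kN/bolt; interior L_c = 60 − 22 = 38, R_n = 123.12 kN/bolt. φR_n = 0.75 × (3×87.48 + 6×123.12) = 750.9 kN.
Tension rupture (net): A_n = (278 − 3×24)×6 = 1236 mm² (U = 1.0, A_e = A_n). φR_n = 0.75 × 450 × 1236 = 417.2 kN.
Tension yield (gross): A_g = 278×6 = 1668 mm². φR_n = 0.90 × 300 × 1668 = 450.4 kN.
Governing: min(1227.8, 750.9, 417.2, 450.4) = 417.2 kN → net-section rupture.

417.2 kN (net-section rupture governs)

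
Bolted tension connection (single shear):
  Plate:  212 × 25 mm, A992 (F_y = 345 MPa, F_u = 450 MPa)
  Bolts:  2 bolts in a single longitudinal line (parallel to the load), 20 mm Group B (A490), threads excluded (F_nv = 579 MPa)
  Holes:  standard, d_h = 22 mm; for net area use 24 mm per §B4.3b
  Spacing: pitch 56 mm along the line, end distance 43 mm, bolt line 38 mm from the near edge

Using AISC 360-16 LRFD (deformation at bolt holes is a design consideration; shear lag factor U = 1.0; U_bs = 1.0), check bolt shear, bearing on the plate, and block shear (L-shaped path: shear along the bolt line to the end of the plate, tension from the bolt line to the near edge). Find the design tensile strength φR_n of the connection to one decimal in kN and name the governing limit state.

Bolt shear: A_b = π(20)²/4 = 314.16 mm². φR_n = 0.75 × 579 × 314.16 × 2 × 1 = 272.8 kN.
Bearing (25 mm plate, F_u = 450 MPa): end bolts L_c = 43 − 22/2 = 32, R_n = min(1.2×32×25×450, 2.4×20×25×450) = 432 kN/bolt; interior L_c = 56 − 22 = 34, R_n = 459 kN/bolt. φR_n = 0.75 × (1×432 + 1×459) = 668.3 kN.
Block shear: shear path 1×[43+1×56] = 1×99 mm, A_gv = 2475, A_nv = 1×(99 − 1.5×24)×25 = 1575 mm²; tension to near edge: (38 − 0.5×24)×25 = 650 mm². R_n = min(0.6×450×1575, 0.6×345×2475) + 1.0×450×650 = min(425.25, 512.33) + 292.5 = 717.75 kN. φR_n = 0.75 × 717.75 = 538.3 kN.
Governing: min(272.8, 668.3, 538.3) = 272.8 kN → bolt shear.

272.8 kN (bolt shear governs)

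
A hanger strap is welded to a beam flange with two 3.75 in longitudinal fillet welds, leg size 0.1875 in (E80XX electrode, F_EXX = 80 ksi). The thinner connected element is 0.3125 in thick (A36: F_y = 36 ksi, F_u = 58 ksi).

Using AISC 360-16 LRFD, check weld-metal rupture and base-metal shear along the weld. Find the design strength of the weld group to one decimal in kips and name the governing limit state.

Weld metal: throat = 0.707×0.1875 = 0.13256 in, L = 2×3.75 = 7.5 in. φR_n = 0.75 × 0.6 × 80 × 0.13256 × 7.5 = 35.8 kips.
Base metal shear (0.3125 in plate): yield φR_n = 1.0×0.6×36×0.3125×7.5 = 50.6 kips; rupture φR_n = 0.75×0.6×58×0.3125×7.5 = 61.2 kips; take 50.6 kips (yield).
Governing: min(35.8, 50.6) = 35.8 kips → weld metal.

35.8 kips (weld metal governs)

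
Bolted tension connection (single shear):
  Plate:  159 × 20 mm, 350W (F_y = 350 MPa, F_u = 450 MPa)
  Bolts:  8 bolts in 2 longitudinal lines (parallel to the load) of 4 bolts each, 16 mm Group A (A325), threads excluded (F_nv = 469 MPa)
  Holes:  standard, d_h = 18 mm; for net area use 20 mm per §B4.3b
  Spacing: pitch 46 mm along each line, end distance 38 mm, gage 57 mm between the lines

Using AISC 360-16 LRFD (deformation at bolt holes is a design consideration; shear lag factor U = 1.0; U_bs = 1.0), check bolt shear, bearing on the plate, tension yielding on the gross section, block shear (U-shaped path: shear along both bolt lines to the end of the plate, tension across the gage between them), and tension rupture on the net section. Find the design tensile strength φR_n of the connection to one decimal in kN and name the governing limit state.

Bolt shear: A_b = π(16)²/4 = 201.06 mm². φR_n = 0.75 × 469 × 201.06 × 8 × 1 = 565.8 kN.
Bearing (20 mm plate, F_u = 450 MPa): end bolts L_c = 38 − 18/2 = 29, R_n = min(1.2×29×20×450, 2.4×16×20×450) = 313.2 kN/bolt; interior L_c = 46 − 18 = 28, R_n = 302.4 kN/bolt. φR_n = 0.75 × (2×313.2 + 6×302.4) = 1830.6 kN.
Tension yield (gross): A_g = 159×20 = 3180 mm². φR_n = 0.90 × 350 × 3180 = 1001.7 kN.
Block shear: shear path 2×[38+3×46] = 2×176 mm, A_gv = 7040, A_nv = 2×(176 − 3.5×20)×20 = 4240 mm²; tension across gage: (57 − 1×20)×20 = 740 mm². R_n = min(0.6×450×4240, 0.6×350×7040) + 1.0×450×740 = min(1144.8, 1478.4) + 333 = 1477.8 kN. φR_n = 0.75 × 1477.8 = 1108.4 kN.
Tension rupture (net): A_n = (159 − 2×20)×20 = 2380 mm² (U = 1.0, A_e = A_n). φR_n = 0.75 × 450 × 2380 = 803.3 kN.
Governing: min(565.8, 1830.6, 1001.7, 1108.4, 803.3) = 565.8 kN → bolt shear.

565.8 kN (bolt shear governs)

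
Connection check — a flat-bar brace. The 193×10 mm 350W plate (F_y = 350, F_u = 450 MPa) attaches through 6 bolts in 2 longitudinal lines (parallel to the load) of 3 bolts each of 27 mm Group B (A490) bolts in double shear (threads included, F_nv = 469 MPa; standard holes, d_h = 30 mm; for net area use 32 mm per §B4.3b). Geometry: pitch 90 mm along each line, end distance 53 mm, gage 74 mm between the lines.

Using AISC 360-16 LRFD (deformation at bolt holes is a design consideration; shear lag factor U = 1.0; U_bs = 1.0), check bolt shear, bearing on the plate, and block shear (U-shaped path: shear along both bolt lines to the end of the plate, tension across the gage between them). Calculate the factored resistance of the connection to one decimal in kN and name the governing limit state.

Bolt shear: A_b = π(27)²/4 = 572.56 mm². φR_n = 0.75 × 469 × 572.56 × 6 × 2 = 2416.8 kN.
Bearing (10 mm plate, F_u = 450 MPa): end bolts L_c = 53 − 30/2 = 38, R_n = min(1.2×38×10×450, 2.4×27×10×450) = 205.2 kN/bolt; interior L_c = 90 − 30 = 60, R_n = 291.6 kN/bolt. φR_n = 0.75 × (2×205.2 + 4×291.6) = 1182.6 kN.
Block shear: shear path 2×[53+2×90] = 2×233 mm, A_gv = 4660, A_nv = 2×(233 − 2.5×32)×10 = 3060 mm²; tension across gage: (74 − 1×32)×10 = 420 mm². R_n = min(0.6×450×3060, 0.6×350×4660) + 1.0×450×420 = min(826.2, 978.6) + 189 = 1015.2 kN. φR_n = 0.75 × 1015.2 = 761.4 kN.
Governing: min(2416.8, 1182.6, 761.4) = 761.4 kN → block shear.

761.4 kN (block shear governs)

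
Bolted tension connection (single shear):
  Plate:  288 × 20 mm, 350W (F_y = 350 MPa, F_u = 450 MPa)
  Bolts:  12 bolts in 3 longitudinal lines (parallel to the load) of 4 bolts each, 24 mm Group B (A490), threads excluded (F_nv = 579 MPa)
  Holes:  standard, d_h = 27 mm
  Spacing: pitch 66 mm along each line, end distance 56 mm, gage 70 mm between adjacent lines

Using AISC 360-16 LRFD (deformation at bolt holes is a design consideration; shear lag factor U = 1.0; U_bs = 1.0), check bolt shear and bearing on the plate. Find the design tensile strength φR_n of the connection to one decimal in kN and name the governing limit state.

Bolt shear: A_b = π(24)²/4 = 452.39 mm². φR_n = 0.75 × 579 × 452.39 × 12 × 1 = 2357.4 kN.
Bearing (20 mm plate, F_u = 450 MPa): end bolts L_c = 56 − 27/2 = 42.5, R_n = min(1.2×42.5×20×450, 2.4×24×20×450) = 459 kN/bolt; interior L_c = 66 − 27 = 39, R_n = 421.2 kN/bolt. φR_n = 0.75 × (3×459 + 9×421.2) = 3875.9 kN.
Governing: min(2357.4, 3875.9) = 2357.4 kN → bolt shear.

2357.4 kN (bolt shear governs)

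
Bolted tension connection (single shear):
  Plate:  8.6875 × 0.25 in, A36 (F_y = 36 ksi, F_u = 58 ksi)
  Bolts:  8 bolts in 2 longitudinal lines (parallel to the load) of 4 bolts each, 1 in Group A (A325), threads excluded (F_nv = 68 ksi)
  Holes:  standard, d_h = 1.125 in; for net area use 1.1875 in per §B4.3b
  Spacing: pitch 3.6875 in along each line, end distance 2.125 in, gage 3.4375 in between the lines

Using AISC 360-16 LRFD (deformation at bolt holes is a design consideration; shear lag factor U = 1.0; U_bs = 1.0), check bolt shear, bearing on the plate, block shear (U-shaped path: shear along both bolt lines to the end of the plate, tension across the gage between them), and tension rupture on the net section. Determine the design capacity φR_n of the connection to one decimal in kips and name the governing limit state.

68.6 kips (net-section rupture governs)

Bolt shear: A_b = π(1)²/4 = 0.7854 in². φR_n = 0.75 × 68 × 0.7854 × 8 × 1 = 320.4 kips.
Bearing (0.25 in plate, F_u = 58 ksi): end bolts L_c = 2.125 − 1.125/2 = 1.5625, R_n = min(1.2×1.5625×0.25×58, 2.4×1×0.25×58) = 27.188 kips/bolt; interior L_c = 3.6875 − 1.125 = 2.5625, R_n = 34.8 kips/bolt. φR_n = 0.75 × (2×27.188 + 6×34.8) = 197.4 kips.
Block shear: shear path 2×[2.125+3×3.6875] = 2×13.1875 in, A_gv = 6.5938, A_nv = 2×(13.1875 − 3.5×1.1875)×0.25 = 4.5156 in²; tension across gage: (3.4375 − 1×1.1875)×0.25 = 0.5625 in². R_n = min(0.6×58×4.5156, 0.6×36×6.5938) + 1.0×58×0.5625 = min(157.14, 142.43) + 32.625 = 175.06 kips. φR_n = 0.75 × 175.06 = 131.3 kips.
Tension rupture (net): A_n = (8.6875 − 2×1.1875)×0.25 = 1.5781 in² (U = 1.0, A_e = A_n). φR_n = 0.75 × 58 × 1.5781 = 68.6 kips.
Governing: min(320.4, 197.4, 131.3, 68.6) = 68.6 kips → net-section rupture.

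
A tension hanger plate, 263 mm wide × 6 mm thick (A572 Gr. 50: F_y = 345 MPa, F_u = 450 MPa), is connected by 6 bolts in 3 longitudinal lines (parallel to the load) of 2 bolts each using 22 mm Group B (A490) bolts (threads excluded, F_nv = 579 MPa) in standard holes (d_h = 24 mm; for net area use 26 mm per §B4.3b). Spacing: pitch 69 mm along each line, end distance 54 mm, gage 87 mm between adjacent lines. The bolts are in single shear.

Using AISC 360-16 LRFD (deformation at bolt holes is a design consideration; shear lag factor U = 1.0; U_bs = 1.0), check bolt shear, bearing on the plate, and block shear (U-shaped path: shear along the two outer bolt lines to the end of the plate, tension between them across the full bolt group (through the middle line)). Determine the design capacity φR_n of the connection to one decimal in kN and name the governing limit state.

451.2 kN (block shear governs)

Bolt shear: A_b = π(22)²/4 = 380.13 mm². φR_n = 0.75 × 579 × 380.13 × 6 × 1 = 990.4 kN.
Bearing (6 mm plate, F_u = 450 MPa): end bolts L_c = 54 − 24/2 = 42, R_n = min(1.2×42×6×450, 2.4×22×6×450) = 136.08 kN/bolt; interior L_c = 69 − 24 = 45, R_n = 142.56 kN/bolt. φR_n = 0.75 × (3×136.08 + 3×142.56) = 626.9 kN.
Block shear: shear path 2×[54+1×69] = 2×123 mm, A_gv = 1476, A_nv = 2×(123 − 1.5×26)×6 = 1008 mm²; tension across gage: (174 − 2×26)×6 = 732 mm². R_n = min(0.6×450×1008, 0.6×345×1476) + 1.0×450×732 = min(272.16, 305.53) + 329.4 = 601.56 kN. φR_n = 0.75 × 601.56 = 451.2 kN.
Governing: min(990.4, 626.9, 451.2) = 451.2 kN → block shear.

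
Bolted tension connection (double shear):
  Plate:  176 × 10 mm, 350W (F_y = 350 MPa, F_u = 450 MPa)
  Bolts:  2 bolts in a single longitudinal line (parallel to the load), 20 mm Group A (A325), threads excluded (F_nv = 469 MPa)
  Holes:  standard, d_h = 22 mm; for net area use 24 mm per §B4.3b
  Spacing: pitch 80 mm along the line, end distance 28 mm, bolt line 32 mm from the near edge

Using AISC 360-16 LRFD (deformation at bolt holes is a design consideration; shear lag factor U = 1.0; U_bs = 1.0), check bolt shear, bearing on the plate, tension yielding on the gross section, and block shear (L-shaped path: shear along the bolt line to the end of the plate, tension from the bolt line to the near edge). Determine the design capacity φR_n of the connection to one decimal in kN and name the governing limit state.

Bolt shear: A_b = π(20)²/4 = 314.16 mm². φR_n = 0.75 × 469 × 314.16 × 2 × 2 = 442.0 kN.
Bearing (10 mm plate, F_u = 450 MPa): end bolts L_c = 28 − 22/2 = 17, R_n = min(1.2×17×10×450, 2.4×20×10×450) = 91.8 kN/bolt; interior L_c = 80 − 22 = 58, R_n = 216 kN/bolt. φR_n = 0.75 × (1×91.8 + 1×216) = 230.9 kN.
Tension yield (gross): A_g = 176×10 = 1760 mm². φR_n = 0.90 × 350 × 1760 = 554.4 kN.
Block shear: shear path 1×[28+1×80] = 1×108 mm, A_gv = 1080, A_nv = 1×(108 − 1.5×24)×10 = 720 mm²; tension to near edge: (32 − 0.5×24)×10 = 200 mm². R_n = min(0.6×450×720, 0.6×350×1080) + 1.0×450×200 = min(194.4, 226.8) + 90 = 284.4 kN. φR_n = 0.75 × 284.4 = 213.3 kN.
Governing: min(442.0, 230.9, 554.4, 213.3) = 213.3 kN → block shear.

213.3 kN (block shear governs)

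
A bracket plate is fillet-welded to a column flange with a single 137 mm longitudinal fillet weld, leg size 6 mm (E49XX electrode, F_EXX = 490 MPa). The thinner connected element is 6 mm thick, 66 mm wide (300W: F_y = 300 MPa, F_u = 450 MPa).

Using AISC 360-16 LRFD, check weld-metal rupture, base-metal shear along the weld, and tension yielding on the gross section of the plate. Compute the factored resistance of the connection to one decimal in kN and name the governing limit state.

Weld metal: throat = 0.707×6 = 4.242 mm, L = 137 mm. φR_n = 0.75 × 0.6 × 490 × 4.242 × 137 = 128.1 kN.
Base metal shear (6 mm plate): yield φR_n = 1.0×0.6×300×6×137 = 148.0 kN; rupture φR_n = 0.75×0.6×450×6×137 = 166.5 kN; take 148.0 kN (yield).
Tension yield (gross): A_g = 66×6 = 396 mm². φR_n = 0.90 × 300 × 396 = 106.9 kN.
Governing: min(128.1, 148.0, 106.9) = 106.9 kN → gross-section yield.

106.9 kN (gross-section yield governs)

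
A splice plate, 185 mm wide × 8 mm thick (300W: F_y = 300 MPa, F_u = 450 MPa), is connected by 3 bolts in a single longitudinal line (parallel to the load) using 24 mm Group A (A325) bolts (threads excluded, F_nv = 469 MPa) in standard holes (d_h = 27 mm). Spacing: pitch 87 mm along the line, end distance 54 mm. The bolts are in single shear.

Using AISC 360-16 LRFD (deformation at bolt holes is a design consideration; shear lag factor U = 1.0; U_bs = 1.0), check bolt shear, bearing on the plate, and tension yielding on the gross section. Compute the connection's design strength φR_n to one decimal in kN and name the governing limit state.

Bolt shear: A_b = π(24)²/4 = 452.39 mm². φR_n = 0.75 × 469 × 452.39 × 3 × 1 = 477.4 kN.
Bearing (8 mm plate, F_u = 450 MPa): end bolts L_c = 54 − 27/2 = 40.5, R_n = min(1.2×40.5×8×450, 2.4×24×8×450) = 174.96 kN/bolt; interior L_c = 87 − 27 = 60, R_n = 207.36 kN/bolt. φR_n = 0.75 × (1×174.96 + 2×207.36) = 442.3 kN.
Tension yield (gross): A_g = 185×8 = 1480 mm². φR_n = 0.90 × 300 × 1480 = 399.6 kN.
Governing: min(477.4, 442.3, 399.6) = 399.6 kN → gross-section yield.

399.6 kN (gross-section yield governs)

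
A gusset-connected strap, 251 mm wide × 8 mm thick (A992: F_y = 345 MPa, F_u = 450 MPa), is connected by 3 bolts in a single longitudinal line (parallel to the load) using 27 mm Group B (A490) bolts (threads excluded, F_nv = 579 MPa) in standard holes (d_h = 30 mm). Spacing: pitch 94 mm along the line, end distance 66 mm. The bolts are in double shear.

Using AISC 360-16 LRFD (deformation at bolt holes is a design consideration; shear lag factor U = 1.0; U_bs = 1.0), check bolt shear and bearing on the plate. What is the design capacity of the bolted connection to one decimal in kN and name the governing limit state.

Bolt shear: A_b = π(27)²/4 = 572.56 mm². φR_n = 0.75 × 579 × 572.56 × 3 × 2 = 1491.8 kN.
Bearing (8 mm plate, F_u = 450 MPa): end bolts L_c = 66 − 30/2 = 51, R_n = min(1.2×51×8×450, 2.4×27×8×450) = 220.32 kN/bolt; interior L_c = 94 − 30 = 64, R_n = 233.28 kN/bolt. φR_n = 0.75 × (1×220.32 + 2×233.28) = 515.2 kN.
Governing: min(1491.8, 515.2) = 515.2 kN → bearing.

515.2 kN (bearing governs)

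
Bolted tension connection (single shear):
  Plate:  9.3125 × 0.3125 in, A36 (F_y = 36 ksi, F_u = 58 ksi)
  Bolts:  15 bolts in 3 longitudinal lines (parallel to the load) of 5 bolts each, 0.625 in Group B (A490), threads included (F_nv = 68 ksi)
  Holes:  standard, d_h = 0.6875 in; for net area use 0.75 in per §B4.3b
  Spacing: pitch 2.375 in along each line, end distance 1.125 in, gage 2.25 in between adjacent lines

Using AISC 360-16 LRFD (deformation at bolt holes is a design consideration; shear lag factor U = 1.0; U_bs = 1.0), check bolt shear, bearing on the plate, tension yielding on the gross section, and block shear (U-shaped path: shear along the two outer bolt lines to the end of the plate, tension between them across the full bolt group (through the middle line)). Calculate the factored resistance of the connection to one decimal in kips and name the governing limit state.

94.3 kips (gross-section yield governs)

Bolt shear: A_b = π(0.625)²/4 = 0.3068 in². φR_n = 0.75 × 68 × 0.3068 × 15 × 1 = 234.7 kips.
Bearing (0.3125 in plate, F_u = 58 ksi): end bolts L_c = 1.125 − 0.6875/2 = 0.78125, R_n = min(1.2×0.78125×0.3125×58, 2.4×0.625×0.3125×58) = 16.992 kips/bolt; interior L_c = 2.375 − 0.6875 = 1.6875, R_n = 27.188 kips/bolt. φR_n = 0.75 × (3×16.992 + 12×27.188) = 282.9 kips.
Tension yield (gross): A_g = 9.3125×0.3125 = 2.9102 in². φR_n = 0.90 × 36 × 2.9102 = 94.3 kips.
Block shear: shear path 2×[1.125+4×2.375] = 2×10.625 in, A_gv = 6.6406, A_nv = 2×(10.625 − 4.5×0.75)×0.3125 = 4.5313 in²; tension across gage: (4.5 − 2×0.75)×0.3125 = 0.9375 in². R_n = min(0.6×58×4.5313, 0.6×36×6.6406) + 1.0×58×0.9375 = min(157.69, 143.44) + 54.375 = 197.82 kips. φR_n = 0.75 × 197.82 = 148.4 kips.
Governing: min(234.7, 282.9, 94.3, 148.4) = 94.3 kips → gross-section yield.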